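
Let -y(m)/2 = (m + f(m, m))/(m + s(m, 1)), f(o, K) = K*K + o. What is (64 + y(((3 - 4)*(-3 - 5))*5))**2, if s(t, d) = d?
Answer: 541696/1681 ≈ 322.25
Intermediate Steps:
f(o, K) = o + K**2 (f(o, K) = K**2 + o = o + K**2)
y(m) = -2*(m**2 + 2*m)/(1 + m) (y(m) = -2*(m + (m + m**2))/(m + 1) = -2*(m**2 + 2*m)/(1 + m))
(64 + y(((3 - 4)*(-3 - 5))*5))**2 = (64 + 2*(((3 - 4)*(-3 - 5))*5)*(-2 - (3 - 4)*(-3 - 5)*5)/(1 + ((3 - 4)*(-3 - 5))*5))**2 = (64 + 2*(-1*(-8)*5)*(-2 - (-1*(-8))*5)/(1 - 1*(-8)*5))**2 = (64 + 2*(8*5)*(-2 - 8*5)/(1 + 8*5))**2 = (64 + 2*40*(-2 - 1*40)/(1 + 40))**2 = (64 + 2*40*(-2 - 40)/41)**2 = (64 + 2*40*(1/41)*(-42))**2 = (64 - 3360/41)**2 = (-736/41)**2 = 541696/1681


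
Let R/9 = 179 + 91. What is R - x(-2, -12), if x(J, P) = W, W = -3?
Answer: 2433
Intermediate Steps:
x(J, P) = -3
R = 2430 (R = 9*(179 + 91) = 9*270 = 2430)
R - x(-2, -12) = 2430 - 1*(-3) = 2430 + 3 = 2433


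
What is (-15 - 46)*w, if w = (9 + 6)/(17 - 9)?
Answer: -915/8 ≈ -114.38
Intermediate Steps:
w = 15/8 ≈ 1.8750
(-15 - 46)*w = (-15 - 46)*(15/8) = -61*15/8 = -915/8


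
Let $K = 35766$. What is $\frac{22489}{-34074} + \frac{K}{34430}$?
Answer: $\frac{222197207}{586583910} \approx 0.3788$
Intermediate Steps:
$\frac{22489}{-34074} + \frac{K}{34430} = \frac{22489}{-34074} + \frac{35766}{34430} = 22489 \left(- \frac{1}{34074}\right) + 35766 \cdot \frac{1}{34430} = - \frac{22489}{34074} + \frac{17883}{17215} = \frac{222197207}{586583910}$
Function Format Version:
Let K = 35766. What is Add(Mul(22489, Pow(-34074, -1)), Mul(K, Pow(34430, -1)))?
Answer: Rational(222197207, 586583910) ≈ 0.37880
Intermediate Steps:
Add(Mul(22489, Pow(-34074, -1)), Mul(K, Pow(34430, -1))) = Add(Mul(22489, Pow(-34074, -1)), Mul(35766, Pow(34430, -1))) = Add(Mul(22489, Rational(-1, 34074)), Mul(35766, Rational(1, 34430))) = Add(Rational(-22489, 34074), Rational(17883, 17215)) = Rational(222197207, 586583910)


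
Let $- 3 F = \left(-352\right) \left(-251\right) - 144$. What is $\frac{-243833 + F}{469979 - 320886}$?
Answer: $- \frac{117101}{63897} \approx -1.8327$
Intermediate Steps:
$F = - \frac{88208}{3}$ ($F = - \frac{\left(-352\right) \left(-251\right) - 144}{3} = - \frac{88352 - 144}{3} = \left(- \frac{1}{3}\right) 88208 = - \frac{88208}{3} \approx -29403.0$)
$\frac{-243833 + F}{469979 - 320886} = \frac{-243833 - \frac{88208}{3}}{469979 - 320886} = - \frac{819707}{3 \cdot 149093} = \left(- \frac{819707}{3}\right) \frac{1}{149093} = - \frac{117101}{63897}$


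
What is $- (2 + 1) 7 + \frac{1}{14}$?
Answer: $- \frac{293}{14} \approx -20.929$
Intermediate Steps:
$- (2 + 1) 7 + \frac{1}{14} = \left(-1\right) 3 \cdot 7 + \frac{1}{14} = \left(-3\right) 7 + \frac{1}{14} = -21 + \frac{1}{14} = - \frac{293}{14}$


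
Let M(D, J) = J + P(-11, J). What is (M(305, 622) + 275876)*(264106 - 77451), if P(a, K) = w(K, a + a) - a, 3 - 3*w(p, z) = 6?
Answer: 51611600740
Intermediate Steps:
w(p, z) = -1 (w(p, z) = 1 - ⅓*6 = 1 - 2 = -1)
P(a, K) = -1 - a
M(D, J) = 10 + J (M(D, J) = J + (-1 - 1*(-11)) = J + (-1 + 11) = J + 10 = 10 + J)
(M(305, 622) + 275876)*(264106 - 77451) = ((10 + 622) + 275876)*(264106 - 77451) = (632 + 275876)*186655 = 276508*186655 = 51611600740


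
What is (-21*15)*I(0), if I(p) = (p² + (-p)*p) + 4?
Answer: -1260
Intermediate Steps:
I(p) = 4 (I(p) = (p² - p²) + 4 = 0 + 4 = 4)
(-21*15)*I(0) = -21*15*4 = -315*4 = -1260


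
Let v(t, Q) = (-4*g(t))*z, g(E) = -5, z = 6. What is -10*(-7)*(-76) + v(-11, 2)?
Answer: -5200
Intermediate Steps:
v(t, Q) = 120 (v(t, Q) = -4*(-5)*6 = 20*6 = 120)
-10*(-7)*(-76) + v(-11, 2) = -10*(-7)*(-76) + 120 = 70*(-76) + 120 = -5320 + 120 = -5200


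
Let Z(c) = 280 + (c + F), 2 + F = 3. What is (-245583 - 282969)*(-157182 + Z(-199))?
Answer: 83035519200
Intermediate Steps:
F = 1 (F = -2 + 3 = 1)
Z(c) = 281 + c (Z(c) = 280 + (c + 1) = 280 + (1 + c) = 281 + c)
(-245583 - 282969)*(-157182 + Z(-199)) = (-245583 - 282969)*(-157182 + (281 - 199)) = -528552*(-157182 + 82) = -528552*(-157100) = 83035519200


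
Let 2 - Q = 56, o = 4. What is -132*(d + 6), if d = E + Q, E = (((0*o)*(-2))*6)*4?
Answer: 6336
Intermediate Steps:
E = 0 (E = (((0*4)*(-2))*6)*4 = ((0*(-2))*6)*4 = (0*6)*4 = 0*4 = 0)
Q = -54 (Q = 2 - 1*56 = 2 - 56 = -54)
d = -54 (d = 0 - 54 = -54)
-132*(d + 6) = -132*(-54 + 6) = -132*(-48) = 6336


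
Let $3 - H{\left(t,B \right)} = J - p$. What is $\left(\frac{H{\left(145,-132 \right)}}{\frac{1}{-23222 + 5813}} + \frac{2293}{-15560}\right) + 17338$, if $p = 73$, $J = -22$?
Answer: $- \frac{26276858933}{15560} \approx -1.6887 \cdot 10^{6}$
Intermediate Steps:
$H{\left(t,B \right)} = 98$ ($H{\left(t,B \right)} = 3 - \left(-22 - 73\right) = 3 - -95 = 3 + 95 = 98$)
$\left(\frac{H{\left(145,-132 \right)}}{\frac{1}{-23222 + 5813}} + \frac{2293}{-15560}\right) + 17338 = \left(\frac{98}{\frac{1}{-23222 + 5813}} + \frac{2293}{-15560}\right) + 17338 = \left(\frac{98}{\frac{1}{-17409}} + 2293 \left(- \frac{1}{15560}\right)\right) + 17338 = \left(\frac{98}{- \frac{1}{17409}} - \frac{2293}{15560}\right) + 17338 = \left(98 \left(-17409\right) - \frac{2293}{15560}\right) + 17338 = \left(-1706082 - \frac{2293}{15560}\right) + 17338 = - \frac{26546638213}{15560} + 17338 = - \frac{26276858933}{15560}$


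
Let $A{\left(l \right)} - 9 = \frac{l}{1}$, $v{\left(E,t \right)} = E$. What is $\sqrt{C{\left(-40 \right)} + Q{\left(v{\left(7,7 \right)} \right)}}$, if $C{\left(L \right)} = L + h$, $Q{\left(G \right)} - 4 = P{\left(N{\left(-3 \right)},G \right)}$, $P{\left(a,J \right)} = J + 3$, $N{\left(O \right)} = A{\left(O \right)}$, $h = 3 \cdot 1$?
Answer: $i \sqrt{23} \approx 4.7958 i$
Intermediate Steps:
$A{\left(l \right)} = 9 + l$ ($A{\left(l \right)} = 9 + \frac{l}{1} = 9 + l 1 = 9 + l$)
$h = 3$
$N{\left(O \right)} = 9 + O$
$P{\left(a,J \right)} = 3 + J$
$Q{\left(G \right)} = 7 + G$ ($Q{\left(G \right)} = 4 + \left(3 + G\right) = 7 + G$)
$C{\left(L \right)} = 3 + L$ ($C{\left(L \right)} = L + 3 = 3 + L$)
$\sqrt{C{\left(-40 \right)} + Q{\left(v{\left(7,7 \right)} \right)}} = \sqrt{\left(3 - 40\right) + \left(7 + 7\right)} = \sqrt{-37 + 14} = \sqrt{-23} = i \sqrt{23}$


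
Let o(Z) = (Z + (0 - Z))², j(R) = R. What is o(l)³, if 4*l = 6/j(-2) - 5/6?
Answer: 0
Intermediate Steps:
l = -23/24 (l = (6/(-2) - 5/6)/4 = (6*(-½) - 5*⅙)/4 = (-3 - ⅚)/4 = (¼)*(-23/6) = -23/24 ≈ -0.95833)
o(Z) = 0 (o(Z) = (Z - Z)² = 0² = 0)
o(l)³ = 0³ = 0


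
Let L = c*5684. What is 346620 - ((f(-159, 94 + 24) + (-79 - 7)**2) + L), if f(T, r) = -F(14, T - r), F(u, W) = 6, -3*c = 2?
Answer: 1029058/3 ≈ 3.4302e+5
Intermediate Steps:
c = -2/3 (c = -1/3*2 = -2/3 ≈ -0.66667)
f(T, r) = -6 (f(T, r) = -1*6 = -6)
L = -11368/3 (L = -2/3*5684 = -11368/3 ≈ -3789.3)
346620 - ((f(-159, 94 + 24) + (-79 - 7)**2) + L) = 346620 - ((-6 + (-79 - 7)**2) - 11368/3) = 346620 - ((-6 + (-86)**2) - 11368/3) = 346620 - ((-6 + 7396) - 11368/3) = 346620 - (7390 - 11368/3) = 346620 - 1*10802/3 = 346620 - 10802/3 = 1029058/3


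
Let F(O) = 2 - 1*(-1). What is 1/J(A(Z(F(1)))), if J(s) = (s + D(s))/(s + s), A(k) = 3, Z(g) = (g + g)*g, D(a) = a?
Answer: 1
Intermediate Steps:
F(O) = 3 (F(O) = 2 + 1 = 3)
Z(g) = 2*g² (Z(g) = (2*g)*g = 2*g²)
J(s) = 1 (J(s) = (s + s)/(s + s) = (2*s)/((2*s)) = (2*s)*(1/(2*s)) = 1)
1/J(A(Z(F(1)))) = 1/1 = 1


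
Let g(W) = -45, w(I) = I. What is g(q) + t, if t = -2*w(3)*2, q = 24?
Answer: -57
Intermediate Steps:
t = -12 (t = -2*3*2 = -6*2 = -12)
g(q) + t = -45 - 12 = -57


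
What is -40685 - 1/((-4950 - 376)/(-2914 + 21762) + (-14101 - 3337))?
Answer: -6686106777451/164338375 ≈ -40685.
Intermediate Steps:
-40685 - 1/((-4950 - 376)/(-2914 + 21762) + (-14101 - 3337)) = -40685 - 1/(-5326/18848 - 17438) = -40685 - 1/(-5326*1/18848 - 17438) = -40685 - 1/(-2663/9424 - 17438) = -40685 - 1/(-164338375/9424) = -40685 - 1*(-9424/164338375) = -40685 + 9424/164338375 = -6686106777451/164338375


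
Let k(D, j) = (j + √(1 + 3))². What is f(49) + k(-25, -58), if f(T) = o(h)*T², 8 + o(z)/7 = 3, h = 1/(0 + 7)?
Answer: -80899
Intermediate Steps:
h = ⅐ (h = 1/7 = ⅐ ≈ 0.14286)
o(z) = -35 (o(z) = -56 + 7*3 = -56 + 21 = -35)
k(D, j) = (2 + j)² (k(D, j) = (j + √4)² = (j + 2)² = (2 + j)²)
f(T) = -35*T²
f(49) + k(-25, -58) = -35*49² + (2 - 58)² = -35*2401 + (-56)² = -84035 + 3136 = -80899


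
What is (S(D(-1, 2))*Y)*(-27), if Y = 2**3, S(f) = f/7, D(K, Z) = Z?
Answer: -432/7 ≈ -61.714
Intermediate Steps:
S(f) = f/7 (S(f) = f*(1/7) = f/7)
Y = 8
(S(D(-1, 2))*Y)*(-27) = (((1/7)*2)*8)*(-27) = ((2/7)*8)*(-27) = (16/7)*(-27) = -432/7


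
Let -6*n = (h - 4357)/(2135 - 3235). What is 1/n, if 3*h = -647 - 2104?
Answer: -1100/879 ≈ -1.2514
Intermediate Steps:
h = -917 (h = (-647 - 2104)/3 = (⅓)*(-2751) = -917)
n = -879/1100 (n = -(-917 - 4357)/(6*(2135 - 3235)) = -(-879)/(-1100) = -(-879)*(-1)/1100 = -⅙*2637/550 = -879/1100 ≈ -0.79909)
1/n = 1/(-879/1100) = -1100/879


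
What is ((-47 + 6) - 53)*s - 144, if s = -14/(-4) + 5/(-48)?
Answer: -11117/24 ≈ -463.21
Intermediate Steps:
s = 163/48 (s = -14*(-¼) + 5*(-1/48) = 7/2 - 5/48 = 163/48 ≈ 3.3958)
((-47 + 6) - 53)*s - 144 = ((-47 + 6) - 53)*(163/48) - 144 = (-41 - 53)*(163/48) - 144 = -94*163/48 - 144 = -7661/24 - 144 = -11117/24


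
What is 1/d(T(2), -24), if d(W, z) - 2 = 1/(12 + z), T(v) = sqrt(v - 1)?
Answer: 12/23 ≈ 0.52174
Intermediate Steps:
T(v) = sqrt(-1 + v)
d(W, z) = 2 + 1/(12 + z)
1/d(T(2), -24) = 1/((25 + 2*(-24))/(12 - 24)) = 1/((25 - 48)/(-12)) = 1/(-1/12*(-23)) = 1/(23/12) = 12/23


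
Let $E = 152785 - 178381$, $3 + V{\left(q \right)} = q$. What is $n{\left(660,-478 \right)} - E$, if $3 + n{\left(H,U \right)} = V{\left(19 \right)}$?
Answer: $25609$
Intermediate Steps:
$V{\left(q \right)} = -3 + q$
$n{\left(H,U \right)} = 13$ ($n{\left(H,U \right)} = -3 + \left(-3 + 19\right) = -3 + 16 = 13$)
$E = -25596$ ($E = 152785 - 178381 = -25596$)
$n{\left(660,-478 \right)} - E = 13 - -25596 = 13 + 25596 = 25609$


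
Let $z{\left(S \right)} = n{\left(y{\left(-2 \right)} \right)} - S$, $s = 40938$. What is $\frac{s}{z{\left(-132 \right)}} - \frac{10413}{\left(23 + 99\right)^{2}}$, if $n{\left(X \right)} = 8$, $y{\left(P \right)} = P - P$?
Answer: $\frac{151965843}{520940} \approx 291.71$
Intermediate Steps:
$y{\left(P \right)} = 0$
$z{\left(S \right)} = 8 - S$
$\frac{s}{z{\left(-132 \right)}} - \frac{10413}{\left(23 + 99\right)^{2}} = \frac{40938}{8 - -132} - \frac{10413}{\left(23 + 99\right)^{2}} = \frac{40938}{8 + 132} - \frac{10413}{122^{2}} = \frac{40938}{140} - \frac{10413}{14884} = 40938 \cdot \frac{1}{140} - \frac{10413}{14884} = \frac{20469}{70} - \frac{10413}{14884} = \frac{151965843}{520940}$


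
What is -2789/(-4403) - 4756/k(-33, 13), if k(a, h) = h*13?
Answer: -20469327/744107 ≈ -27.509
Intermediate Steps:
k(a, h) = 13*h
-2789/(-4403) - 4756/k(-33, 13) = -2789/(-4403) - 4756/(13*13) = -2789*(-1/4403) - 4756/169 = 2789/4403 - 4756*1/169 = 2789/4403 - 4756/169 = -20469327/744107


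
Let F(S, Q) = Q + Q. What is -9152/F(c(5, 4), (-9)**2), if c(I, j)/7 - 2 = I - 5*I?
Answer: -4576/81 ≈ -56.494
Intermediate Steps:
c(I, j) = 14 - 28*I (c(I, j) = 14 + 7*(I - 5*I) = 14 + 7*(-4*I) = 14 - 28*I)
F(S, Q) = 2*Q
-9152/F(c(5, 4), (-9)**2) = -9152/(2*(-9)**2) = -9152/(2*81) = -9152/162 = -9152*1/162 = -4576/81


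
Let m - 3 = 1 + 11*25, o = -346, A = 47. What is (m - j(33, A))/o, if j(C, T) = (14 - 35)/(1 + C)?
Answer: -9507/11764 ≈ -0.80814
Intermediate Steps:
j(C, T) = -21/(1 + C)
m = 279 (m = 3 + (1 + 11*25) = 3 + (1 + 275) = 3 + 276 = 279)
(m - j(33, A))/o = (279 - (-21)/(1 + 33))/(-346) = (279 - (-21)/34)*(-1/346) = (279 - 1*(-21/34))*(-1/346) = (279 + 21/34)*(-1/346) = (9507/34)*(-1/346) = -9507/11764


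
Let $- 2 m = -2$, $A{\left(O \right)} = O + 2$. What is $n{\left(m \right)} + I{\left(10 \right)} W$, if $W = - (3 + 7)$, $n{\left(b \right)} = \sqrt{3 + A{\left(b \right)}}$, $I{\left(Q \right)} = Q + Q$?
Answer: $-200 + \sqrt{6} \approx -197.55$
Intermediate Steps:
$A{\left(O \right)} = 2 + O$
$I{\left(Q \right)} = 2 Q$
$m = 1$ ($m = \left(- \frac{1}{2}\right) \left(-2\right) = 1$)
$n{\left(b \right)} = \sqrt{5 + b}$ ($n{\left(b \right)} = \sqrt{3 + \left(2 + b\right)} = \sqrt{5 + b}$)
$W = -10$ ($W = \left(-1\right) 10 = -10$)
$n{\left(m \right)} + I{\left(10 \right)} W = \sqrt{5 + 1} + 2 \cdot 10 \left(-10\right) = \sqrt{6} + 20 \left(-10\right) = \sqrt{6} - 200 = -200 + \sqrt{6}$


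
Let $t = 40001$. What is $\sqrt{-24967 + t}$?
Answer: $\sqrt{15034} \approx 122.61$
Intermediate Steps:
$\sqrt{-24967 + t} = \sqrt{-24967 + 40001} = \sqrt{15034}$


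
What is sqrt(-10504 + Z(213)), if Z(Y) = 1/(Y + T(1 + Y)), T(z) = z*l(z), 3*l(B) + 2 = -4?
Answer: 63*I*sqrt(122335)/215 ≈ 102.49*I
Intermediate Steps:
l(B) = -2 (l(B) = -2/3 + (1/3)*(-4) = -2/3 - 4/3 = -2)
T(z) = -2*z (T(z) = z*(-2) = -2*z)
Z(Y) = 1/(-2 - Y) (Z(Y) = 1/(Y - 2*(1 + Y)) = 1/(Y + (-2 - 2*Y)) = 1/(-2 - Y))
sqrt(-10504 + Z(213)) = sqrt(-10504 + 1/(-2 - 1*213)) = sqrt(-10504 + 1/(-2 - 213)) = sqrt(-10504 + 1/(-215)) = sqrt(-10504 - 1/215) = sqrt(-2258361/215) = 63*I*sqrt(122335)/215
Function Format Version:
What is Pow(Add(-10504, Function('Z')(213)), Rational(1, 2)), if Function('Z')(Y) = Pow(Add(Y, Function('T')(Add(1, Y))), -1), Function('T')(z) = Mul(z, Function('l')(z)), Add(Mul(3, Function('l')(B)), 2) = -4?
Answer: Mul(Rational(63, 215), I, Pow(122335, Rational(1, 2))) ≈ Mul(102.49, I)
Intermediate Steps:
Function('l')(B) = -2 (Function('l')(B) = Add(Rational(-2, 3), Mul(Rational(1, 3), -4)) = Add(Rational(-2, 3), Rational(-4, 3)) = -2)
Function('T')(z) = Mul(-2, z) (Function('T')(z) = Mul(z, -2) = Mul(-2, z))
Function('Z')(Y) = Pow(Add(-2, Mul(-1, Y)), -1) (Function('Z')(Y) = Pow(Add(Y, Mul(-2, Add(1, Y))), -1) = Pow(Add(Y, Add(-2, Mul(-2, Y))), -1) = Pow(Add(-2, Mul(-1, Y)), -1))
Pow(Add(-10504, Function('Z')(213)), Rational(1, 2)) = Pow(Add(-10504, Pow(Add(-2, Mul(-1, 213)), -1)), Rational(1, 2)) = Pow(Add(-10504, Pow(Add(-2, -213), -1)), Rational(1, 2)) = Pow(Add(-10504, Pow(-215, -1)), Rational(1, 2)) = Pow(Add(-10504, Rational(-1, 215)), Rational(1, 2)) = Pow(Rational(-2258361, 215), Rational(1, 2)) = Mul(Rational(63, 215), I, Pow(122335, Rational(1, 2)))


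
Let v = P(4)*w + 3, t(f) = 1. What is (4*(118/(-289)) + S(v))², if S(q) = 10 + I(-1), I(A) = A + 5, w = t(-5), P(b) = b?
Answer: 12773476/83521 ≈ 152.94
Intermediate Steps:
w = 1
I(A) = 5 + A
v = 7 (v = 4*1 + 3 = 4 + 3 = 7)
S(q) = 14 (S(q) = 10 + (5 - 1) = 10 + 4 = 14)
(4*(118/(-289)) + S(v))² = (4*(118/(-289)) + 14)² = (4*(118*(-1/289)) + 14)² = (4*(-118/289) + 14)² = (-472/289 + 14)² = (3574/289)² = 12773476/83521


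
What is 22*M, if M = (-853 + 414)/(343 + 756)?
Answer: -9658/1099 ≈ -8.7880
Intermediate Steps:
M = -439/1099 ≈ -0.39945
22*M = 22*(-439/1099) = -9658/1099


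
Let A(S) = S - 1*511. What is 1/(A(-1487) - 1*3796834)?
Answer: -1/3798832 ≈ -2.6324e-7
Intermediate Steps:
A(S) = -511 + S (A(S) = S - 511 = -511 + S)
1/(A(-1487) - 1*3796834) = 1/((-511 - 1487) - 1*3796834) = 1/(-1998 - 3796834) = 1/(-3798832) = -1/3798832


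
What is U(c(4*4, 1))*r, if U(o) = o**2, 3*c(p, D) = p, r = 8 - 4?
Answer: 1024/9 ≈ 113.78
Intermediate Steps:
r = 4
c(p, D) = p/3
U(c(4*4, 1))*r = ((4*4)/3)**2*4 = ((1/3)*16)**2*4 = (16/3)**2*4 = (256/9)*4 = 1024/9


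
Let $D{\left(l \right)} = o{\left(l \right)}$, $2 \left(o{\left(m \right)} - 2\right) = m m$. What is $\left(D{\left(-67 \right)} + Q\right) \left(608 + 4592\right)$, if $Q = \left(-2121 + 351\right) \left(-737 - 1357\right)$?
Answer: $19284857800$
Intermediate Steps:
$o{\left(m \right)} = 2 + \frac{m^{2}}{2}$ ($o{\left(m \right)} = 2 + \frac{m m}{2} = 2 + \frac{m^{2}}{2}$)
$D{\left(l \right)} = 2 + \frac{l^{2}}{2}$
$Q = 3706380$ ($Q = \left(-1770\right) \left(-2094\right) = 3706380$)
$\left(D{\left(-67 \right)} + Q\right) \left(608 + 4592\right) = \left(\left(2 + \frac{\left(-67\right)^{2}}{2}\right) + 3706380\right) \left(608 + 4592\right) = \left(\left(2 + \frac{1}{2} \cdot 4489\right) + 3706380\right) 5200 = \left(\left(2 + \frac{4489}{2}\right) + 3706380\right) 5200 = \left(\frac{4493}{2} + 3706380\right) 5200 = \frac{7417253}{2} \cdot 5200 = 19284857800$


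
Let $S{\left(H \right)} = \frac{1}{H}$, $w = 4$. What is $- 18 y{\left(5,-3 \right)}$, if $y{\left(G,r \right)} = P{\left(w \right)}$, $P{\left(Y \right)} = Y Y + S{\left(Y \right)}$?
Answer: $- \frac{585}{2} \approx -292.5$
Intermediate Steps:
$P{\left(Y \right)} = \frac{1}{Y} + Y^{2}$ ($P{\left(Y \right)} = Y Y + \frac{1}{Y} = Y^{2} + \frac{1}{Y} = \frac{1}{Y} + Y^{2}$)
$y{\left(G,r \right)} = \frac{65}{4}$ ($y{\left(G,r \right)} = \frac{1 + 4^{3}}{4} = \frac{1 + 64}{4} = \frac{1}{4} \cdot 65 = \frac{65}{4}$)
$- 18 y{\left(5,-3 \right)} = \left(-18\right) \frac{65}{4} = - \frac{585}{2}$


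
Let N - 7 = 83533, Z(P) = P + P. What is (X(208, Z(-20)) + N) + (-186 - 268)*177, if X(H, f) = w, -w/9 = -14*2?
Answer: 3434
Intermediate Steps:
w = 252 (w = -(-126)*2 = -9*(-28) = 252)
Z(P) = 2*P
X(H, f) = 252
N = 83540 (N = 7 + 83533 = 83540)
(X(208, Z(-20)) + N) + (-186 - 268)*177 = (252 + 83540) + (-186 - 268)*177 = 83792 - 454*177 = 83792 - 80358 = 3434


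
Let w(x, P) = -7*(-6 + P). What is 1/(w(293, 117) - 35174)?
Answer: -1/35951 ≈ -2.7816e-5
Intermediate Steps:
w(x, P) = 42 - 7*P
1/(w(293, 117) - 35174) = 1/((42 - 7*117) - 35174) = 1/((42 - 819) - 35174) = 1/(-777 - 35174) = 1/(-35951) = -1/35951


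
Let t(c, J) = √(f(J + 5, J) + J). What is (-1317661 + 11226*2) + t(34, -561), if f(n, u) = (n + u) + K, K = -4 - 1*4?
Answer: -1295209 + I*√1686 ≈ -1.2952e+6 + 41.061*I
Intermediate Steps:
K = -8 (K = -4 - 4 = -8)
f(n, u) = -8 + n + u (f(n, u) = (n + u) - 8 = -8 + n + u)
t(c, J) = √(-3 + 3*J) (t(c, J) = √((-8 + (J + 5) + J) + J) = √((-8 + (5 + J) + J) + J) = √((-3 + 2*J) + J) = √(-3 + 3*J))
(-1317661 + 11226*2) + t(34, -561) = (-1317661 + 11226*2) + √(-3 + 3*(-561)) = (-1317661 + 22452) + √(-3 - 1683) = -1295209 + √(-1686) = -1295209 + I*√1686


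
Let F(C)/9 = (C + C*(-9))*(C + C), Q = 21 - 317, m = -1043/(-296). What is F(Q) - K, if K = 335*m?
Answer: -3734893789/296 ≈ -1.2618e+7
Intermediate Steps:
m = 1043/296 (m = -1043*(-1/296) = 1043/296 ≈ 3.5236)
Q = -296
F(C) = -144*C² (F(C) = 9*((C + C*(-9))*(C + C)) = 9*((C - 9*C)*(2*C)) = 9*((-8*C)*(2*C)) = 9*(-16*C²) = -144*C²)
K = 349405/296 (K = 335*(1043/296) = 349405/296 ≈ 1180.4)
F(Q) - K = -144*(-296)² - 1*349405/296 = -144*87616 - 349405/296 = -12616704 - 349405/296 = -3734893789/296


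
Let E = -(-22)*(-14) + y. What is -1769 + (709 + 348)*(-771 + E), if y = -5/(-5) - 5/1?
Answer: -1146500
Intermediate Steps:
y = -4 (y = -5*(-⅕) - 5*1 = 1 - 5 = -4)
E = -312 (E = -(-22)*(-14) - 4 = -22*14 - 4 = -308 - 4 = -312)
-1769 + (709 + 348)*(-771 + E) = -1769 + (709 + 348)*(-771 - 312) = -1769 + 1057*(-1083) = -1769 - 1144731 = -1146500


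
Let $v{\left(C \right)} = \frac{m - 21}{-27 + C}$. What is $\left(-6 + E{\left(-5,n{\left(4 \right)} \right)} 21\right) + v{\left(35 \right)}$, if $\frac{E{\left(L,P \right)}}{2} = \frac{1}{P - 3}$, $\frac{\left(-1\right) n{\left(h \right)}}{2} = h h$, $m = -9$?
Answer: $- \frac{219}{20} \approx -10.95$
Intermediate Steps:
$n{\left(h \right)} = - 2 h^{2}$ ($n{\left(h \right)} = - 2 h h = - 2 h^{2}$)
$E{\left(L,P \right)} = \frac{2}{-3 + P}$ ($E{\left(L,P \right)} = \frac{2}{P - 3} = \frac{2}{-3 + P}$)
$v{\left(C \right)} = - \frac{30}{-27 + C}$ ($v{\left(C \right)} = \frac{-9 - 21}{-27 + C} = - \frac{30}{-27 + C}$)
$\left(-6 + E{\left(-5,n{\left(4 \right)} \right)} 21\right) + v{\left(35 \right)} = \left(-6 + \frac{2}{-3 - 2 \cdot 4^{2}} \cdot 21\right) - \frac{30}{-27 + 35} = \left(-6 + \frac{2}{-3 - 32} \cdot 21\right) - \frac{30}{8} = \left(-6 + \frac{2}{-3 - 32} \cdot 21\right) - \frac{15}{4} = \left(-6 + \frac{2}{-35} \cdot 21\right) - \frac{15}{4} = \left(-6 + 2 \left(- \frac{1}{35}\right) 21\right) - \frac{15}{4} = \left(-6 - \frac{6}{5}\right) - \frac{15}{4} = - \frac{36}{5} - \frac{15}{4} = - \frac{219}{20}$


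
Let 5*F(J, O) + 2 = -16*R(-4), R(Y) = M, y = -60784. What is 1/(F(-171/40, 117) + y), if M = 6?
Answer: -5/304018 ≈ -1.6446e-5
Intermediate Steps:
R(Y) = 6
F(J, O) = -98/5 (F(J, O) = -⅖ + (-16*6)/5 = -⅖ + (⅕)*(-96) = -⅖ - 96/5 = -98/5)
1/(F(-171/40, 117) + y) = 1/(-98/5 - 60784) = 1/(-304018/5) = -5/304018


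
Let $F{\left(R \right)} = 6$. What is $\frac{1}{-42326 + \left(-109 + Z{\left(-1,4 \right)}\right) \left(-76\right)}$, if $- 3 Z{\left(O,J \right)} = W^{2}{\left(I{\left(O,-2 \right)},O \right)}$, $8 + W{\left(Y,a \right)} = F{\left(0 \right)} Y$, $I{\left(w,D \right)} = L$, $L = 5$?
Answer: $- \frac{3}{65342} \approx -4.5912 \cdot 10^{-5}$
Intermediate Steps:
$I{\left(w,D \right)} = 5$
$W{\left(Y,a \right)} = -8 + 6 Y$
$Z{\left(O,J \right)} = - \frac{484}{3}$ ($Z{\left(O,J \right)} = - \frac{\left(-8 + 6 \cdot 5\right)^{2}}{3} = - \frac{\left(-8 + 30\right)^{2}}{3} = - \frac{22^{2}}{3} = \left(- \frac{1}{3}\right) 484 = - \frac{484}{3}$)
$\frac{1}{-42326 + \left(-109 + Z{\left(-1,4 \right)}\right) \left(-76\right)} = \frac{1}{-42326 + \left(-109 - \frac{484}{3}\right) \left(-76\right)} = \frac{1}{-42326 - - \frac{61636}{3}} = \frac{1}{-42326 + \frac{61636}{3}} = \frac{1}{- \frac{65342}{3}} = - \frac{3}{65342}$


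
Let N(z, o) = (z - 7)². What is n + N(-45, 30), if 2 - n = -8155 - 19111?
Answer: 29972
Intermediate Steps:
N(z, o) = (-7 + z)²
n = 27268 (n = 2 - (-8155 - 19111) = 2 - 1*(-27266) = 2 + 27266 = 27268)
n + N(-45, 30) = 27268 + (-7 - 45)² = 27268 + (-52)² = 27268 + 2704 = 29972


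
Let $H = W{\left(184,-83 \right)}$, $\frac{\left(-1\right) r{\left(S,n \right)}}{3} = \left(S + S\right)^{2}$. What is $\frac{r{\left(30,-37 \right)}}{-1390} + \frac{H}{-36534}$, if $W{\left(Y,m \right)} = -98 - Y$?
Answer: $\frac{6582653}{846371} \approx 7.7775$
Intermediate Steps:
$r{\left(S,n \right)} = - 12 S^{2}$ ($r{\left(S,n \right)} = - 3 \left(S + S\right)^{2} = - 3 \left(2 S\right)^{2} = - 3 \cdot 4 S^{2} = - 12 S^{2}$)
$H = -282$ ($H = -98 - 184 = -282$)
$\frac{r{\left(30,-37 \right)}}{-1390} + \frac{H}{-36534} = \frac{\left(-12\right) 30^{2}}{-1390} - \frac{282}{-36534} = \left(-12\right) 900 \left(- \frac{1}{1390}\right) - - \frac{47}{6089} = \left(-10800\right) \left(- \frac{1}{1390}\right) + \frac{47}{6089} = \frac{1080}{139} + \frac{47}{6089} = \frac{6582653}{846371}$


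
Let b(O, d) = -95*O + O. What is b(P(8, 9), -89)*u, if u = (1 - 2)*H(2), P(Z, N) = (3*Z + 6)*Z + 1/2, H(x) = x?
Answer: 45214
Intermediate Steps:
P(Z, N) = 1/2 + Z*(6 + 3*Z) (P(Z, N) = (6 + 3*Z)*Z + 1/2 = Z*(6 + 3*Z) + 1/2 = 1/2 + Z*(6 + 3*Z))
b(O, d) = -94*O
u = -2 (u = (1 - 2)*2 = -1*2 = -2)
b(P(8, 9), -89)*u = -94*(1/2 + 3*8**2 + 6*8)*(-2) = -94*(1/2 + 3*64 + 48)*(-2) = -94*(1/2 + 192 + 48)*(-2) = -94*481/2*(-2) = -22607*(-2) = 45214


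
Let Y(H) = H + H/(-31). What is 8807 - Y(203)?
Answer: 266927/31 ≈ 8610.5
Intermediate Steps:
Y(H) = 30*H/31 (Y(H) = H + H*(-1/31) = H - H/31 = 30*H/31)
8807 - Y(203) = 8807 - 30*203/31 = 8807 - 1*6090/31 = 8807 - 6090/31 = 266927/31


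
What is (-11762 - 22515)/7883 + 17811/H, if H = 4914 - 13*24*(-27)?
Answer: -35198057/11682606 ≈ -3.0129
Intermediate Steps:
H = 13338 (H = 4914 - 312*(-27) = 4914 - 1*(-8424) = 4914 + 8424 = 13338)
(-11762 - 22515)/7883 + 17811/H = (-11762 - 22515)/7883 + 17811/13338 = -34277*1/7883 + 17811*(1/13338) = -34277/7883 + 1979/1482 = -35198057/11682606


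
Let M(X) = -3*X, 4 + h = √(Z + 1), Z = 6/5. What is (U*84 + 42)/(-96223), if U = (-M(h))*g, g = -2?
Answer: -2058/96223 + 504*√55/481115 ≈ -0.013619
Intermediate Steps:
Z = 6/5 (Z = 6*(⅕) = 6/5 ≈ 1.2000)
h = -4 + √55/5 (h = -4 + √(6/5 + 1) = -4 + √(11/5) = -4 + √55/5 ≈ -2.5168)
U = 24 - 6*√55/5 (U = -(-3)*(-4 + √55/5)*(-2) = -(12 - 3*√55/5)*(-2) = (-12 + 3*√55/5)*(-2) = 24 - 6*√55/5 ≈ 15.101)
(U*84 + 42)/(-96223) = ((24 - 6*√55/5)*84 + 42)/(-96223) = ((2016 - 504*√55/5) + 42)*(-1/96223) = (2058 - 504*√55/5)*(-1/96223) = -2058/96223 + 504*√55/481115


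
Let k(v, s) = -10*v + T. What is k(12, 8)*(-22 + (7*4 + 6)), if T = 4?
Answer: -1392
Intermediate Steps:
k(v, s) = 4 - 10*v (k(v, s) = -10*v + 4 = 4 - 10*v)
k(12, 8)*(-22 + (7*4 + 6)) = (4 - 10*12)*(-22 + (7*4 + 6)) = (4 - 120)*(-22 + (28 + 6)) = -116*(-22 + 34) = -116*12 = -1392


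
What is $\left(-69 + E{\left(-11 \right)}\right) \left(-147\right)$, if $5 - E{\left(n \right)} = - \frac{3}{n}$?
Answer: $\frac{103929}{11} \approx 9448.1$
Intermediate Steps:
$E{\left(n \right)} = 5 + \frac{3}{n}$ ($E{\left(n \right)} = 5 - - \frac{3}{n} = 5 + \frac{3}{n}$)
$\left(-69 + E{\left(-11 \right)}\right) \left(-147\right) = \left(-69 + \left(5 + \frac{3}{-11}\right)\right) \left(-147\right) = \left(-69 + \left(5 + 3 \left(- \frac{1}{11}\right)\right)\right) \left(-147\right) = \left(-69 + \left(5 - \frac{3}{11}\right)\right) \left(-147\right) = \left(-69 + \frac{52}{11}\right) \left(-147\right) = \left(- \frac{707}{11}\right) \left(-147\right) = \frac{103929}{11}$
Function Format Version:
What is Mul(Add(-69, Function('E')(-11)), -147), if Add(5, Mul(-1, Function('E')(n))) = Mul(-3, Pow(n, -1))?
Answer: Rational(103929, 11) ≈ 9448.1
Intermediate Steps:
Function('E')(n) = Add(5, Mul(3, Pow(n, -1))) (Function('E')(n) = Add(5, Mul(-1, Mul(-3, Pow(n, -1)))) = Add(5, Mul(3, Pow(n, -1))))
Mul(Add(-69, Function('E')(-11)), -147) = Mul(Add(-69, Add(5, Mul(3, Pow(-11, -1)))), -147) = Mul(Add(-69, Add(5, Mul(3, Rational(-1, 11)))), -147) = Mul(Add(-69, Add(5, Rational(-3, 11))), -147) = Mul(Add(-69, Rational(52, 11)), -147) = Mul(Rational(-707, 11), -147) = Rational(103929, 11)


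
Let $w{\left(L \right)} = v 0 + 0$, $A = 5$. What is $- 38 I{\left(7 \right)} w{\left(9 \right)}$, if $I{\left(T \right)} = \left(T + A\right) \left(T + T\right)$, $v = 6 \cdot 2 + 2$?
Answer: $0$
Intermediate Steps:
$v = 14$ ($v = 12 + 2 = 14$)
$w{\left(L \right)} = 0$ ($w{\left(L \right)} = 14 \cdot 0 + 0 = 0 + 0 = 0$)
$I{\left(T \right)} = 2 T \left(5 + T\right)$ ($I{\left(T \right)} = \left(T + 5\right) \left(T + T\right) = \left(5 + T\right) 2 T = 2 T \left(5 + T\right)$)
$- 38 I{\left(7 \right)} w{\left(9 \right)} = - 38 \cdot 2 \cdot 7 \left(5 + 7\right) 0 = - 38 \cdot 2 \cdot 7 \cdot 12 \cdot 0 = \left(-38\right) 168 \cdot 0 = \left(-6384\right) 0 = 0$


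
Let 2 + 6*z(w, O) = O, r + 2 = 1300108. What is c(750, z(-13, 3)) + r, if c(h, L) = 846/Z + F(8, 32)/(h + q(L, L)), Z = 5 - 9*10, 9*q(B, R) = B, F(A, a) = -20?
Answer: 4475691058364/3442585 ≈ 1.3001e+6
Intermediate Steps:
r = 1300106 (r = -2 + 1300108 = 1300106)
q(B, R) = B/9
z(w, O) = -⅓ + O/6
Z = -85 (Z = 5 - 90 = -85)
c(h, L) = -846/85 - 20/(h + L/9) (c(h, L) = 846/(-85) - 20/(h + L/9) = 846*(-1/85) - 20/(h + L/9) = -846/85 - 20/(h + L/9))
c(750, z(-13, 3)) + r = 18*(-850 - 423*750 - 47*(-⅓ + (⅙)*3))/(85*((-⅓ + (⅙)*3) + 9*750)) + 1300106 = 18*(-850 - 317250 - 47*(-⅓ + ½))/(85*((-⅓ + ½) + 6750)) + 1300106 = 18*(-850 - 317250 - 47*⅙)/(85*(⅙ + 6750)) + 1300106 = 18*(-850 - 317250 - 47/6)/(85*(40501/6)) + 1300106 = (18/85)*(6/40501)*(-1908647/6) + 1300106 = -34355646/3442585 + 1300106 = 4475691058364/3442585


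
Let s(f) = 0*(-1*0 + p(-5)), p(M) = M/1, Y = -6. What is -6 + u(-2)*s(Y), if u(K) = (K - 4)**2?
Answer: -6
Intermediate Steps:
p(M) = M (p(M) = M*1 = M)
u(K) = (-4 + K)**2
s(f) = 0 (s(f) = 0*(-1*0 - 5) = 0*(0 - 5) = 0*(-5) = 0)
-6 + u(-2)*s(Y) = -6 + (-4 - 2)**2*0 = -6 + (-6)**2*0 = -6 + 36*0 = -6 + 0 = -6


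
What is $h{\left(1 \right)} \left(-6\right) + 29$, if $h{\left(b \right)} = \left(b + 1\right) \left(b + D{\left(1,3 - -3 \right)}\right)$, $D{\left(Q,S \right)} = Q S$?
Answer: $-55$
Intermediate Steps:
$h{\left(b \right)} = \left(1 + b\right) \left(6 + b\right)$ ($h{\left(b \right)} = \left(b + 1\right) \left(b + 1 \left(3 - -3\right)\right) = \left(1 + b\right) \left(b + 1 \left(3 + 3\right)\right) = \left(1 + b\right) \left(b + 1 \cdot 6\right) = \left(1 + b\right) \left(b + 6\right) = \left(1 + b\right) \left(6 + b\right)$)
$h{\left(1 \right)} \left(-6\right) + 29 = \left(6 + 1^{2} + 7 \cdot 1\right) \left(-6\right) + 29 = \left(6 + 1 + 7\right) \left(-6\right) + 29 = 14 \left(-6\right) + 29 = -84 + 29 = -55$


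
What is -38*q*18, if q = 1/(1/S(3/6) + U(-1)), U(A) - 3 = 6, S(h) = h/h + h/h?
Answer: -72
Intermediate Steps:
S(h) = 2 (S(h) = 1 + 1 = 2)
U(A) = 9 (U(A) = 3 + 6 = 9)
q = 2/19 (q = 1/(1/2 + 9) = 1/(19/2) = 2/19 ≈ 0.10526)
-38*q*18 = -38*2/19*18 = -4*18 = -72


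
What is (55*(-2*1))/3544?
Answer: -55/1772 ≈ -0.031038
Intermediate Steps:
(55*(-2*1))/3544 = (55*(-2))*(1/3544) = -110*1/3544 = -55/1772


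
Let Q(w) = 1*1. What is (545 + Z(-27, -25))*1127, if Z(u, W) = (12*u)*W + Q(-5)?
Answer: 9744042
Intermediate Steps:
Q(w) = 1
Z(u, W) = 1 + 12*W*u (Z(u, W) = (12*u)*W + 1 = 12*W*u + 1 = 1 + 12*W*u)
(545 + Z(-27, -25))*1127 = (545 + (1 + 12*(-25)*(-27)))*1127 = (545 + (1 + 8100))*1127 = (545 + 8101)*1127 = 8646*1127 = 9744042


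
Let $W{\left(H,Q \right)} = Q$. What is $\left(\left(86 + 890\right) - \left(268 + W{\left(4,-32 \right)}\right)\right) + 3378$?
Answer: $4118$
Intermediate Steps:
$\left(\left(86 + 890\right) - \left(268 + W{\left(4,-32 \right)}\right)\right) + 3378 = \left(\left(86 + 890\right) - 236\right) + 3378 = \left(976 + \left(-268 + 32\right)\right) + 3378 = \left(976 - 236\right) + 3378 = 740 + 3378 = 4118$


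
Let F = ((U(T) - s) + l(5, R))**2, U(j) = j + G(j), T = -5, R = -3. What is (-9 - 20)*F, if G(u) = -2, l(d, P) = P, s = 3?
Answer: -4901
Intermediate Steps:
U(j) = -2 + j (U(j) = j - 2 = -2 + j)
F = 169 (F = (((-2 - 5) - 1*3) - 3)**2 = ((-7 - 3) - 3)**2 = (-10 - 3)**2 = (-13)**2 = 169)
(-9 - 20)*F = (-9 - 20)*169 = -29*169 = -4901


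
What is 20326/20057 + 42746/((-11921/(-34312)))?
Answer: 29417859289110/239099497 ≈ 1.2304e+5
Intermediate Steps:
20326/20057 + 42746/((-11921/(-34312))) = 20326*(1/20057) + 42746/((-11921*(-1/34312))) = 20326/20057 + 42746/(11921/34312) = 20326/20057 + 42746*(34312/11921) = 20326/20057 + 1466700752/11921 = 29417859289110/239099497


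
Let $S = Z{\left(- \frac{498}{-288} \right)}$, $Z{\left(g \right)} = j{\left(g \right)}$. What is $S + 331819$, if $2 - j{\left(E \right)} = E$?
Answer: $\frac{15927325}{48} \approx 3.3182 \cdot 10^{5}$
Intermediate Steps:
$j{\left(E \right)} = 2 - E$
$Z{\left(g \right)} = 2 - g$
$S = \frac{13}{48}$ ($S = 2 - - \frac{498}{-288} = 2 - \left(-498\right) \left(- \frac{1}{288}\right) = 2 - \frac{83}{48} = \frac{13}{48} \approx 0.27083$)
$S + 331819 = \frac{13}{48} + 331819 = \frac{15927325}{48}$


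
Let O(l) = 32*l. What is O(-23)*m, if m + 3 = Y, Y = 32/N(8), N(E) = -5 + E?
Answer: -16928/3 ≈ -5642.7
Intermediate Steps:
Y = 32/3 (Y = 32/(-5 + 8) = 32/3 ≈ 10.667)
m = 23/3 (m = -3 + 32/3 = 23/3 ≈ 7.6667)
O(-23)*m = (32*(-23))*(23/3) = -736*23/3 = -16928/3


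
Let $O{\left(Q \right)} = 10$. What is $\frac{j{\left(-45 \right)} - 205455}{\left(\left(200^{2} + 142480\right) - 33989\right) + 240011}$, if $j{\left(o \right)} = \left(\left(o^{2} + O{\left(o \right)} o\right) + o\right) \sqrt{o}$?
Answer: $- \frac{205455}{388502} + \frac{2295 i \sqrt{5}}{194251} \approx -0.52884 + 0.026418 i$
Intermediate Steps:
$j{\left(o \right)} = \sqrt{o} \left(o^{2} + 11 o\right)$ ($j{\left(o \right)} = \left(\left(o^{2} + 10 o\right) + o\right) \sqrt{o} = \left(o^{2} + 11 o\right) \sqrt{o} = \sqrt{o} \left(o^{2} + 11 o\right)$)
$\frac{j{\left(-45 \right)} - 205455}{\left(\left(200^{2} + 142480\right) - 33989\right) + 240011} = \frac{\left(-45\right)^{\frac{3}{2}} \left(11 - 45\right) - 205455}{\left(\left(200^{2} + 142480\right) - 33989\right) + 240011} = \frac{- 135 i \sqrt{5} \left(-34\right) - 205455}{\left(\left(40000 + 142480\right) - 33989\right) + 240011} = \frac{4590 i \sqrt{5} - 205455}{\left(182480 - 33989\right) + 240011} = \frac{-205455 + 4590 i \sqrt{5}}{148491 + 240011} = \frac{-205455 + 4590 i \sqrt{5}}{388502} = \left(-205455 + 4590 i \sqrt{5}\right) \frac{1}{388502} = - \frac{205455}{388502} + \frac{2295 i \sqrt{5}}{194251}$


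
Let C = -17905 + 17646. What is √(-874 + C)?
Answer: I*√1133 ≈ 33.66*I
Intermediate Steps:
C = -259
√(-874 + C) = √(-874 - 259) = √(-1133) = I*√1133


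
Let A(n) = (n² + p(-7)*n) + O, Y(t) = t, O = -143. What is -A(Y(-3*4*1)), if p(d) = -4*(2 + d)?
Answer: 239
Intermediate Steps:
p(d) = -8 - 4*d
A(n) = -143 + n² + 20*n (A(n) = (n² + (-8 - 4*(-7))*n) - 143 = (n² + (-8 + 28)*n) - 143 = (n² + 20*n) - 143 = -143 + n² + 20*n)
-A(Y(-3*4*1)) = -(-143 + (-3*4*1)² + 20*(-3*4*1)) = -(-143 + (-12*1)² + 20*(-12*1)) = -(-143 + (-12)² + 20*(-12)) = -(-143 + 144 - 240) = -1*(-239) = 239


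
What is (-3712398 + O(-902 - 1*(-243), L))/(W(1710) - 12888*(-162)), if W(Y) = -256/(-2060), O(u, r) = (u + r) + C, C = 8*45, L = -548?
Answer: -1912321175/1075245904 ≈ -1.7785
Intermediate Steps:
C = 360
O(u, r) = 360 + r + u (O(u, r) = (u + r) + 360 = (r + u) + 360 = 360 + r + u)
W(Y) = 64/515 (W(Y) = -256*(-1/2060) = 64/515)
(-3712398 + O(-902 - 1*(-243), L))/(W(1710) - 12888*(-162)) = (-3712398 + (360 - 548 + (-902 - 1*(-243))))/(64/515 - 12888*(-162)) = (-3712398 + (360 - 548 + (-902 + 243)))/(64/515 + 2087856) = (-3712398 + (360 - 548 - 659))/(1075245904/515) = (-3712398 - 847)*(515/1075245904) = -3713245*515/1075245904 = -1912321175/1075245904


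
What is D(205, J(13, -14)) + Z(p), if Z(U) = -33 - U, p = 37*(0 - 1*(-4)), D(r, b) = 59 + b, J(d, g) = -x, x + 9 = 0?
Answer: -113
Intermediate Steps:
x = -9 (x = -9 + 0 = -9)
J(d, g) = 9 (J(d, g) = -1*(-9) = 9)
p = 148 (p = 37*(0 + 4) = 37*4 = 148)
D(205, J(13, -14)) + Z(p) = (59 + 9) + (-33 - 1*148) = 68 + (-33 - 148) = 68 - 181 = -113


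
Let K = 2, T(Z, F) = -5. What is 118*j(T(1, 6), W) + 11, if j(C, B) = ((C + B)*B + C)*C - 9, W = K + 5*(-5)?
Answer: -378061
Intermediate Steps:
W = -23 (W = 2 + 5*(-5) = 2 - 25 = -23)
j(C, B) = -9 + C*(C + B*(B + C)) (j(C, B) = ((B + C)*B + C)*C - 9 = (B*(B + C) + C)*C - 9 = (C + B*(B + C))*C - 9 = C*(C + B*(B + C)) - 9 = -9 + C*(C + B*(B + C)))
118*j(T(1, 6), W) + 11 = 118*(-9 + (-5)**2 - 23*(-5)**2 - 5*(-23)**2) + 11 = 118*(-9 + 25 - 23*25 - 5*529) + 11 = 118*(-9 + 25 - 575 - 2645) + 11 = 118*(-3204) + 11 = -378072 + 11 = -378061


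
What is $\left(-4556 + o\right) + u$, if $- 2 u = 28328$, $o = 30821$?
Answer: $12101$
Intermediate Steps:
$u = -14164$ ($u = \left(- \frac{1}{2}\right) 28328 = -14164$)
$\left(-4556 + o\right) + u = \left(-4556 + 30821\right) - 14164 = 26265 - 14164 = 12101$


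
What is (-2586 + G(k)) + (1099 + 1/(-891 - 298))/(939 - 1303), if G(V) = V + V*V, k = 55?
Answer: 106247257/216398 ≈ 490.98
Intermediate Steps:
G(V) = V + V**2
(-2586 + G(k)) + (1099 + 1/(-891 - 298))/(939 - 1303) = (-2586 + 55*(1 + 55)) + (1099 + 1/(-891 - 298))/(939 - 1303) = (-2586 + 55*56) + (1099 + 1/(-1189))/(-364) = (-2586 + 3080) + (1099 - 1/1189)*(-1/364) = 494 + (1306710/1189)*(-1/364) = 494 - 653355/216398 = 106247257/216398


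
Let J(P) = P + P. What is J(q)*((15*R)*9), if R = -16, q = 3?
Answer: -12960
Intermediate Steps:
J(P) = 2*P
J(q)*((15*R)*9) = (2*3)*((15*(-16))*9) = 6*(-240*9) = 6*(-2160) = -12960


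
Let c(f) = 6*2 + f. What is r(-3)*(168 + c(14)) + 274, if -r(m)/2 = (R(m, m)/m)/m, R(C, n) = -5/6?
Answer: 8368/27 ≈ 309.93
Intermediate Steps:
c(f) = 12 + f
R(C, n) = -⅚ (R(C, n) = -5*⅙ = -⅚)
r(m) = 5/(3*m²) (r(m) = -2*(-5/(6*m))/m = -(-5)/(3*m²) = 5/(3*m²))
r(-3)*(168 + c(14)) + 274 = ((5/3)/(-3)²)*(168 + (12 + 14)) + 274 = ((5/3)*(⅑))*(168 + 26) + 274 = (5/27)*194 + 274 = 970/27 + 274 = 8368/27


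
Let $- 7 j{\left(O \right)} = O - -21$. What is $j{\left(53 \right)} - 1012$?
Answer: $- \frac{7158}{7} \approx -1022.6$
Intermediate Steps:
$j{\left(O \right)} = -3 - \frac{O}{7}$ ($j{\left(O \right)} = - \frac{O - -21}{7} = - \frac{O + 21}{7} = - \frac{21 + O}{7} = -3 - \frac{O}{7}$)
$j{\left(53 \right)} - 1012 = \left(-3 - \frac{53}{7}\right) - 1012 = - \frac{74}{7} - 1012 = - \frac{7158}{7}$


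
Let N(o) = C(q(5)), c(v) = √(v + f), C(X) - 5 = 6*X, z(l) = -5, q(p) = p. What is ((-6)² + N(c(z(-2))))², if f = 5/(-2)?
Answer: 5041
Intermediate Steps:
f = -5/2 (f = 5*(-½) = -5/2 ≈ -2.5000)
C(X) = 5 + 6*X
c(v) = √(-5/2 + v) (c(v) = √(v - 5/2) = √(-5/2 + v))
N(o) = 35 (N(o) = 5 + 6*5 = 5 + 30 = 35)
((-6)² + N(c(z(-2))))² = ((-6)² + 35)² = (36 + 35)² = 71² = 5041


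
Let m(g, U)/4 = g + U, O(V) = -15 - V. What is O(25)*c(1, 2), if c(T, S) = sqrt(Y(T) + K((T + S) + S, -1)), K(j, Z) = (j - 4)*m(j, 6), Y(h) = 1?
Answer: -120*sqrt(5) ≈ -268.33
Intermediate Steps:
m(g, U) = 4*U + 4*g (m(g, U) = 4*(g + U) = 4*(U + g) = 4*U + 4*g)
K(j, Z) = (-4 + j)*(24 + 4*j) (K(j, Z) = (j - 4)*(4*6 + 4*j) = (-4 + j)*(24 + 4*j))
c(T, S) = sqrt(1 + 4*(-4 + T + 2*S)*(6 + T + 2*S)) (c(T, S) = sqrt(1 + 4*(-4 + ((T + S) + S))*(6 + ((T + S) + S))) = sqrt(1 + 4*(-4 + ((S + T) + S))*(6 + ((S + T) + S))) = sqrt(1 + 4*(-4 + (T + 2*S))*(6 + (T + 2*S))) = sqrt(1 + 4*(-4 + T + 2*S)*(6 + T + 2*S)))
O(25)*c(1, 2) = (-15 - 1*25)*sqrt(1 - 4*(4 - 1*1 - 2*2)*(6 + 1 + 2*2)) = (-15 - 25)*sqrt(1 - 4*(4 - 1 - 4)*(6 + 1 + 4)) = -40*sqrt(1 - 4*(-1)*11) = -40*sqrt(1 + 44) = -120*sqrt(5)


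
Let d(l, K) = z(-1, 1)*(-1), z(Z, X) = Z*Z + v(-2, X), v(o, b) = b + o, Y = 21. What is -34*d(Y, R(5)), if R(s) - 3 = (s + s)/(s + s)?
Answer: 0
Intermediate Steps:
z(Z, X) = -2 + X + Z² (z(Z, X) = Z*Z + (X - 2) = Z² + (-2 + X) = -2 + X + Z²)
R(s) = 4 (R(s) = 3 + (s + s)/(s + s) = 3 + (2*s)/((2*s)) = 3 + (2*s)*(1/(2*s)) = 3 + 1 = 4)
d(l, K) = 0 (d(l, K) = (-2 + 1 + (-1)²)*(-1) = (-2 + 1 + 1)*(-1) = 0*(-1) = 0)
-34*d(Y, R(5)) = -34*0 = 0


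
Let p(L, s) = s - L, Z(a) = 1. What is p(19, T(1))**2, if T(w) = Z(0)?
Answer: 324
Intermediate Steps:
T(w) = 1
p(19, T(1))**2 = (1 - 1*19)**2 = (1 - 19)**2 = (-18)**2 = 324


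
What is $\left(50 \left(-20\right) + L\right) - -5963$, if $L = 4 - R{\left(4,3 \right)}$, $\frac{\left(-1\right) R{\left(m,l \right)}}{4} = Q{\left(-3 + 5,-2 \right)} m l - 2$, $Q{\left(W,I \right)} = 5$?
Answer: $5199$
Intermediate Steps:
$R{\left(m,l \right)} = 8 - 20 l m$ ($R{\left(m,l \right)} = - 4 \left(5 m l - 2\right) = - 4 \left(5 l m - 2\right) = - 4 \left(-2 + 5 l m\right) = 8 - 20 l m$)
$L = 236$ ($L = 4 - \left(8 - 60 \cdot 4\right) = 4 - \left(8 - 240\right) = 4 - -232 = 4 + 232 = 236$)
$\left(50 \left(-20\right) + L\right) - -5963 = \left(50 \left(-20\right) + 236\right) - -5963 = \left(-1000 + 236\right) + 5963 = -764 + 5963 = 5199$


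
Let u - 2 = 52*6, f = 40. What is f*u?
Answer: 12560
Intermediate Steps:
u = 314 (u = 2 + 52*6 = 2 + 312 = 314)
f*u = 40*314 = 12560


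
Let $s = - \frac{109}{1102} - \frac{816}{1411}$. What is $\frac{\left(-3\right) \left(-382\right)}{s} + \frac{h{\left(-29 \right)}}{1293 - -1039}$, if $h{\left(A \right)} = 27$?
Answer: $- \frac{244438651491}{144451076} \approx -1692.2$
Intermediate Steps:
$s = - \frac{61943}{91466}$ ($s = \left(-109\right) \frac{1}{1102} - \frac{48}{83} = - \frac{109}{1102} - \frac{48}{83} = - \frac{61943}{91466} \approx -0.67722$)
$\frac{\left(-3\right) \left(-382\right)}{s} + \frac{h{\left(-29 \right)}}{1293 - -1039} = \frac{\left(-3\right) \left(-382\right)}{- \frac{61943}{91466}} + \frac{27}{1293 - -1039} = 1146 \left(- \frac{91466}{61943}\right) + \frac{27}{1293 + 1039} = - \frac{104820036}{61943} + \frac{27}{2332} = - \frac{244438651491}{144451076}$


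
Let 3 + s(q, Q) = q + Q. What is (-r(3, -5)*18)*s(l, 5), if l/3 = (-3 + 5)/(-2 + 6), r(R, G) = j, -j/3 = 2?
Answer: 378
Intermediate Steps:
j = -6 (j = -3*2 = -6)
r(R, G) = -6
l = 3/2 (l = 3*((-3 + 5)/(-2 + 6)) = 3*(2/4) = 3*(2*(1/4)) = 3*(1/2) = 3/2 ≈ 1.5000)
s(q, Q) = -3 + Q + q (s(q, Q) = -3 + (q + Q) = -3 + (Q + q) = -3 + Q + q)
(-r(3, -5)*18)*s(l, 5) = (-1*(-6)*18)*(-3 + 5 + 3/2) = (6*18)*(7/2) = 108*(7/2) = 378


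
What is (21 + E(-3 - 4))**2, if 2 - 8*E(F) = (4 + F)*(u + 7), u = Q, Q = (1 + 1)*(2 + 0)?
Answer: 41209/64 ≈ 643.89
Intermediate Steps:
Q = 4 (Q = 2*2 = 4)
u = 4
E(F) = -21/4 - 11*F/8 (E(F) = 1/4 - (4 + F)*(4 + 7)/8 = 1/4 - (4 + F)*11/8 = 1/4 - (44 + 11*F)/8 = 1/4 + (-11/2 - 11*F/8) = -21/4 - 11*F/8)
(21 + E(-3 - 4))**2 = (21 + (-21/4 - 11*(-3 - 4)/8))**2 = (21 + (-21/4 - 11/8*(-7)))**2 = (21 + (-21/4 + 77/8))**2 = (21 + 35/8)**2 = (203/8)**2 = 41209/64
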